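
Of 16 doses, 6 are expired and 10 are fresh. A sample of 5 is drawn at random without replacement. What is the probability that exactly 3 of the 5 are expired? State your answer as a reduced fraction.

75/364

Total number of selections: C(16,5) = 4368.
Selections with exactly 3 expired: choose 3 of the 6 expired and 2 of the 10 fresh, C(6,3)·C(10,2) = 20·45 = 900.
Probability = 900/4368 = 75/364.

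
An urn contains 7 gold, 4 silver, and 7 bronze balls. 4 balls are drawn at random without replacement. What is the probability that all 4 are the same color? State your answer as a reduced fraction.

71/3060

There are C(18,4) = 3060 ways to draw 4 balls.
All same color: C(7,4) + C(4,4) + C(7,4) = 35 + 1 + 35 = 71.
Probability = 71/3060.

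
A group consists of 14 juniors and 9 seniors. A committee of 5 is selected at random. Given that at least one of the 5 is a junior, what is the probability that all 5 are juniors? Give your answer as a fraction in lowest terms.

286/4789

Work in counts. Selections with at least one junior: C(23,5) − C(9,5) = 33649 − 126 = 33523.
Of those, selections where all 5 are juniors: C(14,5) = 2002.
Conditional probability = 2002/33523 = 286/4789.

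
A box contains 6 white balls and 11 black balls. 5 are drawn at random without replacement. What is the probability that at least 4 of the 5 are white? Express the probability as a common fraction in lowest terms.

Total selections: C(17,5) = 6188.
Favorable selections (at least 4 white): C(6,4)·C(11,1) + C(6,5)·C(11,0) = 165 + 6 = 171.
Probability = 171/6188.

171/6188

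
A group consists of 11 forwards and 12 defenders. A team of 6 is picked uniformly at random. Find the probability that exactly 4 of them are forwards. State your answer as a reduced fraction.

660/3059

The sample space is all 6-subsets of the 23: C(23,6) = 100947.
Selections with exactly 4 forwards: choose 4 of the 11 forwards and 2 of the 12 defenders, C(11,4)·C(12,2) = 330·66 = 21780.
Probability = 21780/100947 = 660/3059.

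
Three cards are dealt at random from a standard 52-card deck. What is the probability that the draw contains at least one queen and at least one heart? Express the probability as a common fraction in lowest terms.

There are C(52,3) = 22100 possible draws.
By inclusion-exclusion on the complements, draws missing all queens or all hearts: C(48,3) + C(39,3) − C(36,3) = 17296 + 9139 − 7140 = 19295.
So draws with at least one of each: 22100 − 19295 = 2805, probability 2805/22100 = 33/260.

33/260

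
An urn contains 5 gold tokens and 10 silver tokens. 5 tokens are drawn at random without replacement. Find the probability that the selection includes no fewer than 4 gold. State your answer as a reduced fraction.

17/1001

Total selections: C(15,5) = 3003.
Favorable selections (no fewer than 4 gold): C(5,4)·C(10,1) + C(5,5)·C(10,0) = 50 + 1 = 51.
Probability = 51/3003 = 17/1001.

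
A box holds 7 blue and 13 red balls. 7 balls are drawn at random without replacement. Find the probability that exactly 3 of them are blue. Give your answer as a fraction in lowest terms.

There are C(20,7) = 77520 ways to choose 7 from 20.
Selections with exactly 3 blue: choose 3 of the 7 blue and 4 of the 13 red, C(7,3)·C(13,4) = 35·715 = 25025.
Probability = 25025/77520 = 5005/15504.

5005/15504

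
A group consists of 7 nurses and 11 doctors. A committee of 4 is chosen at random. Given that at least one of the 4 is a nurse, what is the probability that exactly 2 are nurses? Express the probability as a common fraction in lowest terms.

11/26

Work in counts. Selections with at least one nurse: C(18,4) − C(11,4) = 3060 − 330 = 2730.
Of those, selections where exactly 2 are nurses: C(7,2)·C(11,2) = 21·55 = 1155.
Conditional probability = 1155/2730 = 11/26.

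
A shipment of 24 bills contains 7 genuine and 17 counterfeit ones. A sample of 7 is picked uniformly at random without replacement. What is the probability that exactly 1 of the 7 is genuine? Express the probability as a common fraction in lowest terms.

10829/43263

There are C(24,7) = 346104 ways to choose 7 from 24.
Selections with exactly 1 genuine: choose 1 of the 7 genuine and 6 of the 17 counterfeit, C(7,1)·C(17,6) = 7·12376 = 86632.
Probability = 86632/346104 = 10829/43263.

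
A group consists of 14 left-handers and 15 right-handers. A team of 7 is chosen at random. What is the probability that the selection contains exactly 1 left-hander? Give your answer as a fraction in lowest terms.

Total number of selections: C(29,7) = 1560780.
Selections with exactly 1 left-hander: choose 1 of the 14 left-handers and 6 of the 15 right-handers, C(14,1)·C(15,6) = 14·5005 = 70070.
Probability = 70070/1560780 = 539/12006.

539/12006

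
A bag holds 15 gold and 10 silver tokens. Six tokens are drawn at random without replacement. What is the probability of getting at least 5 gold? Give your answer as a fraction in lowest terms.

91/460

There are C(25,6) = 177100 ways to choose the 6.
Favorable selections (at least 5 gold): C(15,5)·C(10,1) + C(15,6)·C(10,0) = 30030 + 5005 = 35035.
Probability = 35035/177100 = 91/460.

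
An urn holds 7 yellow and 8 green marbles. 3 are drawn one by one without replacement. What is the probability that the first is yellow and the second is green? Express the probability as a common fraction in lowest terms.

4/15

Multiply the conditional probabilities at each draw: 7/15 · 8/14 = 56/210 = 4/15.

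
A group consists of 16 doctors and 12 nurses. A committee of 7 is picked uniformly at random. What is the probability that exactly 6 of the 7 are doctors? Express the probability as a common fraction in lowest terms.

Total number of selections: C(28,7) = 1184040.
Selections with exactly 6 doctors: choose 6 of the 16 doctors and 1 of the 12 nurses, C(16,6)·C(12,1) = 8008·12 = 96096.
Probability = 96096/1184040 = 28/345.

28/345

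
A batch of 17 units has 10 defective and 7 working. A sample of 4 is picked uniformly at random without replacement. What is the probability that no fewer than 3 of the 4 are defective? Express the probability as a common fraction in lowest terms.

Total selections: C(17,4) = 2380.
Favorable selections (no fewer than 3 defective): C(10,3)·C(7,1) + C(10,4)·C(7,0) = 840 + 210 = 1050.
Probability = 1050/2380 = 15/34.

15/34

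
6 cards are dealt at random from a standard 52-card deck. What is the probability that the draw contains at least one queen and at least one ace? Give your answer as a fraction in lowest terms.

There are C(52,6) = 20358520 possible draws.
By inclusion-exclusion on the complements, draws missing all queens or all aces: C(48,6) + C(48,6) − C(44,6) = 12271512 + 12271512 − 7059052 = 17483972.
So draws with at least one of each: 20358520 − 17483972 = 2874548, probability 2874548/20358520 = 718637/5089630.

718637/5089630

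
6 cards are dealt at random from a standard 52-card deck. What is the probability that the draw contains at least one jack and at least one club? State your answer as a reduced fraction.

There are C(52,6) = 20358520 possible draws.
By inclusion-exclusion on the complements, draws missing all jacks or all clubs: C(48,6) + C(39,6) − C(36,6) = 12271512 + 3262623 − 1947792 = 13586343.
So draws with at least one of each: 20358520 − 13586343 = 6772177, probability 6772177/20358520.

6772177/20358520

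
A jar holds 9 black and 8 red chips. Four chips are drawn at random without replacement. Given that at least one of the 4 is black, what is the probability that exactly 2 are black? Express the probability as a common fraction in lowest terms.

Work in counts. Selections with at least one black: C(17,4) − C(8,4) = 2380 − 70 = 2310.
Of those, selections where exactly 2 are black: C(9,2)·C(8,2) = 36·28 = 1008.
Conditional probability = 1008/2310 = 24/55.

24/55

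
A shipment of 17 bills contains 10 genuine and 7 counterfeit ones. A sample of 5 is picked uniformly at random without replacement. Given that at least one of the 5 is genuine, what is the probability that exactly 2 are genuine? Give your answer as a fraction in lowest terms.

225/881

Work in counts. Selections with at least one genuine: C(17,5) − C(7,5) = 6188 − 21 = 6167.
Of those, selections where exactly 2 are genuine: C(10,2)·C(7,3) = 45·35 = 1575.
Conditional probability = 1575/6167 = 225/881.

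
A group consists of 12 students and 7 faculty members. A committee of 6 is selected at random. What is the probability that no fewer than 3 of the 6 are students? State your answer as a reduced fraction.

There are C(19,6) = 27132 ways to choose the 6.
Count the complement (fewer than 3 students): C(12,0)·C(7,6) + C(12,1)·C(7,5) + C(12,2)·C(7,4) = 7 + 252 + 2310 = 2569.
Probability = 1 − 2569/27132 = 24563/27132 = 3509/3876.

3509/3876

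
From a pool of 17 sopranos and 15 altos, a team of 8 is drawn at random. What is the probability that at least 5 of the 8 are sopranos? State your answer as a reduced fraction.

Total selections: C(32,8) = 10518300.
Favorable selections (at least 5 sopranos): C(17,5)·C(15,3) + C(17,6)·C(15,2) + C(17,7)·C(15,1) + C(17,8)·C(15,0) = 2815540 + 1299480 + 291720 + 24310 = 4431050.
Probability = 4431050/10518300 = 6817/16182.

6817/16182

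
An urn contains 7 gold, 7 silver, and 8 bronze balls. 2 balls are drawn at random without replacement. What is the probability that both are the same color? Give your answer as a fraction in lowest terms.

10/33

There are C(22,2) = 231 ways to draw 2 balls.
All same color: C(7,2) + C(7,2) + C(8,2) = 21 + 21 + 28 = 70.
Probability = 70/231 = 10/33.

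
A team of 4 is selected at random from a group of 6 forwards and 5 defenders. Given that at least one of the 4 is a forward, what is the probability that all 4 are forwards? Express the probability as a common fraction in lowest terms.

3/65

Work in counts. Selections with at least one forward: C(11,4) − C(5,4) = 330 − 5 = 325.
Of those, selections where all 4 are forwards: C(6,4) = 15.
Conditional probability = 15/325 = 3/65.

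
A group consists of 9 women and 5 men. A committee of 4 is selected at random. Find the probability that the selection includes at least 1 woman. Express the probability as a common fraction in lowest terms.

996/1001

There are C(14,4) = 1001 ways to choose the 4.
The complement is all 4 are men: C(5,4) = 5.
Probability = 1 − 5/1001 = 996/1001.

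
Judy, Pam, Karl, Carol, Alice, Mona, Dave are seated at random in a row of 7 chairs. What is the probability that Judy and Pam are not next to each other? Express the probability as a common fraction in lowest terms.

There are 7! = 5040 arrangements.
Arrangements with Judy and Pam adjacent: 2·6! = 1440.
So not adjacent: 5040 − 1440 = 3600, probability 3600/5040 = 5/7.

5/7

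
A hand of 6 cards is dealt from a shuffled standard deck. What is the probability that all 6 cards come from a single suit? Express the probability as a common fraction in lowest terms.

66/195755

There are C(52,6) = 20358520 possible 6-card hands.
Hands of one suit: 4 suits × C(13,6) = 4·1716 = 6864.
Probability = 6864/20358520 = 66/195755.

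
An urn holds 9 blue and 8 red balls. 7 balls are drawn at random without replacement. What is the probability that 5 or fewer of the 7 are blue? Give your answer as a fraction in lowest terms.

Total selections: C(17,7) = 19448.
Count the complement (more than 5 blue): C(9,6)·C(8,1) + C(9,7)·C(8,0) = 672 + 36 = 708.
Probability = 1 − 708/19448 = 18740/19448 = 4685/4862.

4685/4862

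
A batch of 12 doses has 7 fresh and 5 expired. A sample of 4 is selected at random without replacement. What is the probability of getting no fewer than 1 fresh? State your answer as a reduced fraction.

98/99

There are C(12,4) = 495 ways to choose the 4.
The complement is all 4 are expired: C(5,4) = 5.
Probability = 1 − 5/495 = 490/495 = 98/99.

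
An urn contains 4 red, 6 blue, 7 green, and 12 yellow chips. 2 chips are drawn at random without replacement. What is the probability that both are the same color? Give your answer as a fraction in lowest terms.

There are C(29,2) = 406 ways to draw 2 chips.
All same color: C(4,2) + C(6,2) + C(7,2) + C(12,2) = 6 + 15 + 21 + 66 = 108.
Probability = 108/406 = 54/203.

54/203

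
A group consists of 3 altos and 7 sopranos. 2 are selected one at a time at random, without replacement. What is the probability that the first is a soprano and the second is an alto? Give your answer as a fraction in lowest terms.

7/30

Multiply the conditional probabilities at each draw: 7/10 · 3/9 = 21/90 = 7/30.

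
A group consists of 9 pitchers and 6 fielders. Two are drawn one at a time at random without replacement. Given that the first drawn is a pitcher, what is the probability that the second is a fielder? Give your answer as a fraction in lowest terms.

3/7

After removing one pitcher, 14 remain: 8 pitchers and 6 fielders.
So the probability the next is a fielder is 6/14 = 3/7.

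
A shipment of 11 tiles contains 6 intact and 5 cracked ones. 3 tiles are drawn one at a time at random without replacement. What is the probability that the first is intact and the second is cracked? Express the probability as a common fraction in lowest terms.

3/11

Multiply the conditional probabilities at each draw: 6/11 · 5/10 = 30/110 = 3/11.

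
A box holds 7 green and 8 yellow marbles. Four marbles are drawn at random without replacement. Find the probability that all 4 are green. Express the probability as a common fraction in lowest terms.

There are C(15,4) = 1365 possible selections.
Selections with all green: C(7,4) = 35.
Probability = 35/1365 = 1/39.

1/39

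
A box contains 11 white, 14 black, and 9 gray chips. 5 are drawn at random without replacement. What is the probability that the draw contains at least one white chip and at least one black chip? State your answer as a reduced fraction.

20839/25296

There are C(34,5) = 278256 possible draws.
By inclusion-exclusion on the complements, draws missing all white or all black: C(23,5) + C(20,5) − C(9,5) = 33649 + 15504 − 126 = 49027.
So draws with at least one of each: 278256 − 49027 = 229229, probability 229229/278256 = 20839/25296.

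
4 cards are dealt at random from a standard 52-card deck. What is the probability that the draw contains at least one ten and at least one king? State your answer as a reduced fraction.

1332/20825

There are C(52,4) = 270725 possible draws.
By inclusion-exclusion on the complements, draws missing all tens or all kings: C(48,4) + C(48,4) − C(44,4) = 194580 + 194580 − 135751 = 253409.
So draws with at least one of each: 270725 − 253409 = 17316, probability 17316/270725 = 1332/20825.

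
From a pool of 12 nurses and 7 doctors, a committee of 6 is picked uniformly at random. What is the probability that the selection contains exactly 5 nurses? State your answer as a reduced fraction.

There are C(19,6) = 27132 ways to choose 6 from 19.
Selections with exactly 5 nurses: choose 5 of the 12 nurses and 1 of the 7 doctors, C(12,5)·C(7,1) = 792·7 = 5544.
Probability = 5544/27132 = 66/323.

66/323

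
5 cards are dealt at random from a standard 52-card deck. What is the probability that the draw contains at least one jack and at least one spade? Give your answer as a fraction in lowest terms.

229297/866320

There are C(52,5) = 2598960 possible draws.
By inclusion-exclusion on the complements, draws missing all jacks or all spades: C(48,5) + C(39,5) − C(36,5) = 1712304 + 575757 − 376992 = 1911069.
So draws with at least one of each: 2598960 − 1911069 = 687891, probability 687891/2598960 = 229297/866320.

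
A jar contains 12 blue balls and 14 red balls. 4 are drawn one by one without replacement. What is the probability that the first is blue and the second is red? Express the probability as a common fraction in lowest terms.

Multiply the conditional probabilities at each draw: 12/26 · 14/25 = 168/650 = 84/325.

84/325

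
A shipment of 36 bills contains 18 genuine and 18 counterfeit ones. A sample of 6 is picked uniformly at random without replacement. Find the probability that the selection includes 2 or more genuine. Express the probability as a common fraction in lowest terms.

113/124

Total selections: C(36,6) = 1947792.
Count the complement (fewer than 2 genuine): C(18,0)·C(18,6) + C(18,1)·C(18,5) = 18564 + 154224 = 172788.
Probability = 1 − 172788/1947792 = 1775004/1947792 = 113/124.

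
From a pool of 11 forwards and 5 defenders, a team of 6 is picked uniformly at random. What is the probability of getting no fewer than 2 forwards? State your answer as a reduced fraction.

727/728

Total selections: C(16,6) = 8008.
The complement is exactly 1 forwards: C(11,1)·C(5,5) = 11.
Probability = 1 − 11/8008 = 7997/8008 = 727/728.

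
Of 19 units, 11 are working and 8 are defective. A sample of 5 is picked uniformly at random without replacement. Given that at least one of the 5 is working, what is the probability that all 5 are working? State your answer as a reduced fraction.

21/526

Work in counts. Selections with at least one working: C(19,5) − C(8,5) = 11628 − 56 = 11572.
Of those, selections where all 5 are working: C(11,5) = 462.
Conditional probability = 462/11572 = 21/526.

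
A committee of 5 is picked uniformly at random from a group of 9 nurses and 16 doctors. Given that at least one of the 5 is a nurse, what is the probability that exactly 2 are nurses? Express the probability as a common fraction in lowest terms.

Work in counts. Selections with at least one nurse: C(25,5) − C(16,5) = 53130 − 4368 = 48762.
Of those, selections where exactly 2 are nurses: C(9,2)·C(16,3) = 36·560 = 20160.
Conditional probability = 20160/48762 = 160/387.

160/387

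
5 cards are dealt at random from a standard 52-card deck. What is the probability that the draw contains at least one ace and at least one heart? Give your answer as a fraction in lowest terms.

229297/866320

There are C(52,5) = 2598960 possible draws.
By inclusion-exclusion on the complements, draws missing all aces or all hearts: C(48,5) + C(39,5) − C(36,5) = 1712304 + 575757 − 376992 = 1911069.
So draws with at least one of each: 2598960 − 1911069 = 687891, probability 687891/2598960 = 229297/866320.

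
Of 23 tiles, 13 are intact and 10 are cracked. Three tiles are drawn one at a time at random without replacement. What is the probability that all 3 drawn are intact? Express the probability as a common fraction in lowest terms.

26/161

Multiply the conditional probabilities at each draw: 13/23 · 12/22 · 11/21 = 1716/10626 = 26/161.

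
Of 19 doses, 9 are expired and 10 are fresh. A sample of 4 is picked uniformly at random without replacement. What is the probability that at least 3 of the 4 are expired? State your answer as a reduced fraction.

161/646

There are C(19,4) = 3876 ways to choose the 4.
Favorable selections (at least 3 expired): C(9,3)·C(10,1) + C(9,4)·C(10,0) = 840 + 126 = 966.
Probability = 966/3876 = 161/646.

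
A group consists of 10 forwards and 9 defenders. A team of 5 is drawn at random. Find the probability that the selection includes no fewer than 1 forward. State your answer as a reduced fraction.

639/646

There are C(19,5) = 11628 ways to choose the 5.
The complement is all 5 are defenders: C(9,5) = 126.
Probability = 1 − 126/11628 = 11502/11628 = 639/646.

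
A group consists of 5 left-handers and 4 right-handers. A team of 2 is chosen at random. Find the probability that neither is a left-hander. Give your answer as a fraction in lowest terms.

There are C(9,2) = 36 possible selections.
Selections with no left-handers (all right-handers): C(4,2) = 6.
Probability = 6/36 = 1/6.

1/6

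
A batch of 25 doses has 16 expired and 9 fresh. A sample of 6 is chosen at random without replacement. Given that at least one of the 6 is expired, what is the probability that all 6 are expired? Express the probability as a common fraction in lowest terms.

Work in counts. Selections with at least one expired: C(25,6) − C(9,6) = 177100 − 84 = 177016.
Of those, selections where all 6 are expired: C(16,6) = 8008.
Conditional probability = 8008/177016 = 143/3161.

143/3161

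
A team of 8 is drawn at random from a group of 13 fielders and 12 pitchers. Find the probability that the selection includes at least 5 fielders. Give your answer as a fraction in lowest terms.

Total selections: C(25,8) = 1081575.
Favorable selections (at least 5 fielders): C(13,5)·C(12,3) + C(13,6)·C(12,2) + C(13,7)·C(12,1) + C(13,8)·C(12,0) = 283140 + 113256 + 20592 + 1287 = 418275.
Probability = 418275/1081575 = 169/437.

169/437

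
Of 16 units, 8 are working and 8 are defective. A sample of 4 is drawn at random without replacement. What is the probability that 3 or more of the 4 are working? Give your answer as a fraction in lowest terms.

There are C(16,4) = 1820 ways to choose the 4.
Favorable selections (3 or more working): C(8,3)·C(8,1) + C(8,4)·C(8,0) = 448 + 70 = 518.
Probability = 518/1820 = 37/130.

37/130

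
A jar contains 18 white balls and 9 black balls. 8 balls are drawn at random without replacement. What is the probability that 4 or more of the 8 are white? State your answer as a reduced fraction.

There are C(27,8) = 2220075 ways to choose the 8.
Count the complement (fewer than 4 white): C(18,0)·C(9,8) + C(18,1)·C(9,7) + C(18,2)·C(9,6) + C(18,3)·C(9,5) = 9 + 648 + 12852 + 102816 = 116325.
Probability = 1 − 116325/2220075 = 2103750/2220075 = 850/897.

850/897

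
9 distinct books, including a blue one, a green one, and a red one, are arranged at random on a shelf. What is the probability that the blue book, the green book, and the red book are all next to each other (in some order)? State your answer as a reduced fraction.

There are 9! = 362880 arrangements.
Treat the three as one block: 7! placements × 3! orders within the block = 5040·6 = 30240.
Probability = 30240/362880 = 1/12.

1/12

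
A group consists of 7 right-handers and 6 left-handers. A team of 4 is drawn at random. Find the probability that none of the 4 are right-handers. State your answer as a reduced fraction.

3/143

There are C(13,4) = 715 possible selections.
Selections with no right-handers (all left-handers): C(6,4) = 15.
Probability = 15/715 = 3/143.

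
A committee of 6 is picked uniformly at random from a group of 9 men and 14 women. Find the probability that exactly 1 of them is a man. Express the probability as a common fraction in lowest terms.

Total number of selections: C(23,6) = 100947.
Selections with exactly 1 man: choose 1 of the 9 men and 5 of the 14 women, C(9,1)·C(14,5) = 9·2002 = 18018.
Probability = 18018/100947 = 78/437.

78/437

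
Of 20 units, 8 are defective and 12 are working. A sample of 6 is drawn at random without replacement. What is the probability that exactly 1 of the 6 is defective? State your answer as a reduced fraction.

The sample space is all 6-subsets of the 20: C(20,6) = 38760.
Selections with exactly 1 defective: choose 1 of the 8 defective and 5 of the 12 working, C(8,1)·C(12,5) = 8·792 = 6336.
Probability = 6336/38760 = 264/1615.

264/1615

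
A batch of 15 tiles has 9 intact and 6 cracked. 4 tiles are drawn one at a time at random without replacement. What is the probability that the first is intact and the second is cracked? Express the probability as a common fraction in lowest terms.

9/35

Multiply the conditional probabilities at each draw: 9/15 · 6/14 = 54/210 = 9/35.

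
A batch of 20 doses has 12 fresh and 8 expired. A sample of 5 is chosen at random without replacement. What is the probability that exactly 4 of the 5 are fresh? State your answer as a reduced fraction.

The sample space is all 5-subsets of the 20: C(20,5) = 15504.
Selections with exactly 4 fresh: choose 4 of the 12 fresh and 1 of the 8 expired, C(12,4)·C(8,1) = 495·8 = 3960.
Probability = 3960/15504 = 165/646.

165/646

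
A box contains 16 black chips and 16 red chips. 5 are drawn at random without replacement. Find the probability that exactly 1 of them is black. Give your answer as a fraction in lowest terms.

130/899

There are C(32,5) = 201376 ways to choose 5 from 32.
Selections with exactly 1 black: choose 1 of the 16 black and 4 of the 16 red, C(16,1)·C(16,4) = 16·1820 = 29120.
Probability = 29120/201376 = 130/899.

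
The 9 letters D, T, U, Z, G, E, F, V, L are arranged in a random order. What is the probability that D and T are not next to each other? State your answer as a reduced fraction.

There are 9! = 362880 arrangements.
Arrangements with D and T adjacent: 2·8! = 80640.
So not adjacent: 362880 − 80640 = 282240, probability 282240/362880 = 7/9.

7/9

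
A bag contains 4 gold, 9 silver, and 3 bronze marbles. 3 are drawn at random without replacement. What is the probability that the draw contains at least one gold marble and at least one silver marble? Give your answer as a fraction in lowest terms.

There are C(16,3) = 560 possible draws.
By inclusion-exclusion on the complements, draws missing all gold or all silver: C(12,3) + C(7,3) − C(3,3) = 220 + 35 − 1 = 254.
So draws with at least one of each: 560 − 254 = 306, probability 306/560 = 153/280.

153/280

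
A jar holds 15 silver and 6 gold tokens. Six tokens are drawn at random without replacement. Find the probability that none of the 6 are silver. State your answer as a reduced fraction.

There are C(21,6) = 54264 possible selections.
Selections with no silver (all gold): C(6,6) = 1.
Probability = 1/54264.

1/54264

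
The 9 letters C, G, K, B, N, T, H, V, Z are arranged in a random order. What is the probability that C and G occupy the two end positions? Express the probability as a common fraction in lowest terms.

There are 9! = 362880 arrangements.
Place C and G at the ends in 2 ways, arrange the remaining 7 in 7! = 5040 ways: 2·5040 = 10080.
Probability = 10080/362880 = 1/36.

1/36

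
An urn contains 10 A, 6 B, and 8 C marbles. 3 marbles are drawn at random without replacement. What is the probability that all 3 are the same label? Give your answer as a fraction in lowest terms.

49/506

There are C(24,3) = 2024 ways to draw 3 marbles.
All same label: C(10,3) + C(6,3) + C(8,3) = 120 + 20 + 56 = 196.
Probability = 196/2024 = 49/506.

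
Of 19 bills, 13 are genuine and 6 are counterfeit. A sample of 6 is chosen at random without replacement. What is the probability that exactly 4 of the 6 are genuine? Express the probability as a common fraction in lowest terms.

The sample space is all 6-subsets of the 19: C(19,6) = 27132.
Selections with exactly 4 genuine: choose 4 of the 13 genuine and 2 of the 6 counterfeit, C(13,4)·C(6,2) = 715·15 = 10725.
Probability = 10725/27132 = 3575/9044.

3575/9044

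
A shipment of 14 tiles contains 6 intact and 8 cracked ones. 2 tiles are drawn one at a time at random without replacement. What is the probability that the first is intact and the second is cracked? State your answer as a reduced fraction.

Multiply the conditional probabilities at each draw: 6/14 · 8/13 = 48/182 = 24/91.

24/91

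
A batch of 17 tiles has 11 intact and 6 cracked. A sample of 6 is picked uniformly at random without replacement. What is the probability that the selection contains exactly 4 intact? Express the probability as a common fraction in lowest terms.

2475/6188

The sample space is all 6-subsets of the 17: C(17,6) = 12376.
Selections with exactly 4 intact: choose 4 of the 11 intact and 2 of the 6 cracked, C(11,4)·C(6,2) = 330·15 = 4950.
Probability = 4950/12376 = 2475/6188.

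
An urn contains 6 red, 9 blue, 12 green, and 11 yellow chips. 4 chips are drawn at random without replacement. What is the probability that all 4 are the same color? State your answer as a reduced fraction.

46/3515

There are C(38,4) = 73815 ways to draw 4 chips.
All same color: C(6,4) + C(9,4) + C(12,4) + C(11,4) = 15 + 126 + 495 + 330 = 966.
Probability = 966/73815 = 46/3515.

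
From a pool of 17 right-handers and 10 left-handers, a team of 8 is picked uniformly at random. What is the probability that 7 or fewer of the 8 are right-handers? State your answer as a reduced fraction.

Total selections: C(27,8) = 2220075.
Favorable selections (7 or fewer right-handers): C(17,0)·C(10,8) + C(17,1)·C(10,7) + C(17,2)·C(10,6) + C(17,3)·C(10,5) + C(17,4)·C(10,4) + C(17,5)·C(10,3) + C(17,6)·C(10,2) + C(17,7)·C(10,1) = 45 + 2040 + 28560 + 171360 + 499800 + 742560 + 556920 + 194480 = 2195765.
Probability = 2195765/2220075 = 3071/3105.

3071/3105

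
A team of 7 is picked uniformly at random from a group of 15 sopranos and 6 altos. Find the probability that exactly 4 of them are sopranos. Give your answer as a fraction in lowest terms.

455/1938

There are C(21,7) = 116280 ways to choose 7 from 21.
Selections with exactly 4 sopranos: choose 4 of the 15 sopranos and 3 of the 6 altos, C(15,4)·C(6,3) = 1365·20 = 27300.
Probability = 27300/116280 = 455/1938.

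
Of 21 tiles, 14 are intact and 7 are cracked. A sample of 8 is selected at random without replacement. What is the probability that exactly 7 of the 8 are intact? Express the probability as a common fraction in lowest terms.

There are C(21,8) = 203490 ways to choose 8 from 21.
Selections with exactly 7 intact: choose 7 of the 14 intact and 1 of the 7 cracked, C(14,7)·C(7,1) = 3432·7 = 24024.
Probability = 24024/203490 = 572/4845.

572/4845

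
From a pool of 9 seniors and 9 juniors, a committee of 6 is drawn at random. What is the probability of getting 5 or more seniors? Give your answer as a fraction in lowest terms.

There are C(18,6) = 18564 ways to choose the 6.
Favorable selections (5 or more seniors): C(9,5)·C(9,1) + C(9,6)·C(9,0) = 1134 + 84 = 1218.
Probability = 1218/18564 = 29/442.

29/442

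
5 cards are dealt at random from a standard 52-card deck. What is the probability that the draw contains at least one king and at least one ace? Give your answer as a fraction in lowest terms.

6509/64974

There are C(52,5) = 2598960 possible draws.
By inclusion-exclusion on the complements, draws missing all kings or all aces: C(48,5) + C(48,5) − C(44,5) = 1712304 + 1712304 − 1086008 = 2338600.
So draws with at least one of each: 2598960 − 2338600 = 260360, probability 260360/2598960 = 6509/64974.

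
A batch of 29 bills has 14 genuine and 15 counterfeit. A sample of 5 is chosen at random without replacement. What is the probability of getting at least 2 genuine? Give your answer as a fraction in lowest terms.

118/145

There are C(29,5) = 118755 ways to choose the 5.
Favorable selections (at least 2 genuine): C(14,2)·C(15,3) + C(14,3)·C(15,2) + C(14,4)·C(15,1) + C(14,5)·C(15,0) = 41405 + 38220 + 15015 + 2002 = 96642.
Probability = 96642/118755 = 118/145.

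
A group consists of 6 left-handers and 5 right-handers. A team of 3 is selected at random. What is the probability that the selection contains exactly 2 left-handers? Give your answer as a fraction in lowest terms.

5/11

Total number of selections: C(11,3) = 165.
Selections with exactly 2 left-handers: choose 2 of the 6 left-handers and 1 of the 5 right-handers, C(6,2)·C(5,1) = 15·5 = 75.
Probability = 75/165 = 5/11.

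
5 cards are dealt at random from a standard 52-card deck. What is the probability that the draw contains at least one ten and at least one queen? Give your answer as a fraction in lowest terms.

There are C(52,5) = 2598960 possible draws.
By inclusion-exclusion on the complements, draws missing all tens or all queens: C(48,5) + C(48,5) − C(44,5) = 1712304 + 1712304 − 1086008 = 2338600.
So draws with at least one of each: 2598960 − 2338600 = 260360, probability 260360/2598960 = 6509/64974.

6509/64974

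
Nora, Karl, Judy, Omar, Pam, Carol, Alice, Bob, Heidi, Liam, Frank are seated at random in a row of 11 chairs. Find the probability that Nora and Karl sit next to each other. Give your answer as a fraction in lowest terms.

2/11

There are 11! = 39916800 arrangements.
Treat Nora and Karl as a block: 10! arrangements of the blocks × 2 orders within the block = 2·3628800 = 7257600.
Probability = 7257600/39916800 = 2/11.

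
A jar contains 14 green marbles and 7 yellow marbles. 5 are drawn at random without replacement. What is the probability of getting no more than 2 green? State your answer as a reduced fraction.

176/969

Total selections: C(21,5) = 20349.
Favorable selections (no more than 2 green): C(14,0)·C(7,5) + C(14,1)·C(7,4) + C(14,2)·C(7,3) = 21 + 490 + 3185 = 3696.
Probability = 3696/20349 = 176/969.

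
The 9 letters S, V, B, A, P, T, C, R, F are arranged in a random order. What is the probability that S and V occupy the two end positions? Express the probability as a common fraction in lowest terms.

There are 9! = 362880 arrangements.
Place S and V at the ends in 2 ways, arrange the remaining 7 in 7! = 5040 ways: 2·5040 = 10080.
Probability = 10080/362880 = 1/36.

1/36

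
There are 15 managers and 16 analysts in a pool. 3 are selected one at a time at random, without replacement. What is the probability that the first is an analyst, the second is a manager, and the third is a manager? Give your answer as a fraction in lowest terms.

Multiply the conditional probabilities at each draw: 16/31 · 15/30 · 14/29 = 3360/26970 = 112/899.

112/899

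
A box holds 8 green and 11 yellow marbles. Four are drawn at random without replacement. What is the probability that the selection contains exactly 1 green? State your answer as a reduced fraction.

There are C(19,4) = 3876 ways to choose 4 from 19.
Selections with exactly 1 green: choose 1 of the 8 green and 3 of the 11 yellow, C(8,1)·C(11,3) = 8·165 = 1320.
Probability = 1320/3876 = 110/323.

110/323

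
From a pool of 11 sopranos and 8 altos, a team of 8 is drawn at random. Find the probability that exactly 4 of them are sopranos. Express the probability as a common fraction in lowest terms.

3850/12597

Total number of selections: C(19,8) = 75582.
Selections with exactly 4 sopranos: choose 4 of the 11 sopranos and 4 of the 8 altos, C(11,4)·C(8,4) = 330·70 = 23100.
Probability = 23100/75582 = 3850/12597.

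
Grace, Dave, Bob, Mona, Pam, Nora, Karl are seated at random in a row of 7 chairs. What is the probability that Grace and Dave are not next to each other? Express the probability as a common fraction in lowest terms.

There are 7! = 5040 arrangements.
Arrangements with Grace and Dave adjacent: 2·6! = 1440.
So not adjacent: 5040 − 1440 = 3600, probability 3600/5040 = 5/7.

5/7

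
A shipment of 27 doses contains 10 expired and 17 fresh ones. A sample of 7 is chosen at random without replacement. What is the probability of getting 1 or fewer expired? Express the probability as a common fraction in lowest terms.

There are C(27,7) = 888030 ways to choose the 7.
Favorable selections (1 or fewer expired): C(10,0)·C(17,7) + C(10,1)·C(17,6) = 19448 + 123760 = 143208.
Probability = 143208/888030 = 204/1265.

204/1265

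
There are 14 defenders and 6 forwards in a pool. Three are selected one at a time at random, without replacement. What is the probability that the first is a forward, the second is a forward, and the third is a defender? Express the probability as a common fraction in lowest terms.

Multiply the conditional probabilities at each draw: 6/20 · 5/19 · 14/18 = 420/6840 = 7/114.

7/114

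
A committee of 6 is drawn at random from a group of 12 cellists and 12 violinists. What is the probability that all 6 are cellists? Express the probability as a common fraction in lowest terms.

There are C(24,6) = 134596 possible selections.
Selections with all cellists: C(12,6) = 924.
Probability = 924/134596 = 3/437.

3/437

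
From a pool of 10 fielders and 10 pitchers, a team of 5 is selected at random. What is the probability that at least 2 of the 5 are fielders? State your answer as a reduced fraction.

274/323

Total selections: C(20,5) = 15504.
Count the complement (fewer than 2 fielders): C(10,0)·C(10,5) + C(10,1)·C(10,4) = 252 + 2100 = 2352.
Probability = 1 − 2352/15504 = 13152/15504 = 274/323.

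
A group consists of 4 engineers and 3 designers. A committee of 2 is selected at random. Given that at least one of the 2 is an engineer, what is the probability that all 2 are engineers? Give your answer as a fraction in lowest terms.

1/3

Work in counts. Selections with at least one engineer: C(7,2) − C(3,2) = 21 − 3 = 18.
Of those, selections where all 2 are engineers: C(4,2) = 6.
Conditional probability = 6/18 = 1/3.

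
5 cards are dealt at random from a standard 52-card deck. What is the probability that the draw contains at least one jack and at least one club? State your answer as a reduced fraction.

There are C(52,5) = 2598960 possible draws.
By inclusion-exclusion on the complements, draws missing all jacks or all clubs: C(48,5) + C(39,5) − C(36,5) = 1712304 + 575757 − 376992 = 1911069.
So draws with at least one of each: 2598960 − 1911069 = 687891, probability 687891/2598960 = 229297/866320.

229297/866320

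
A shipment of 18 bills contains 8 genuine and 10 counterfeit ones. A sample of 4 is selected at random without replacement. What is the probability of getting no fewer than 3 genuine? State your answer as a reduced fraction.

Total selections: C(18,4) = 3060.
Favorable selections (no fewer than 3 genuine): C(8,3)·C(10,1) + C(8,4)·C(10,0) = 560 + 70 = 630.
Probability = 630/3060 = 7/34.

7/34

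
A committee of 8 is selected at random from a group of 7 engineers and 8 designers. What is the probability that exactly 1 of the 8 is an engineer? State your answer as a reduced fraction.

56/6435

The sample space is all 8-subsets of the 15: C(15,8) = 6435.
Selections with exactly 1 engineer: choose 1 of the 7 engineers and 7 of the 8 designers, C(7,1)·C(8,7) = 7·8 = 56.
Probability = 56/6435.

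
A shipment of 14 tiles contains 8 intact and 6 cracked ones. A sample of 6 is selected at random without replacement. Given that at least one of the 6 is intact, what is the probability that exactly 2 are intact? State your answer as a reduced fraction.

Work in counts. Selections with at least one intact: C(14,6) − C(6,6) = 3003 − 1 = 3002.
Of those, selections where exactly 2 are intact: C(8,2)·C(6,4) = 28·15 = 420.
Conditional probability = 420/3002 = 210/1501.

210/1501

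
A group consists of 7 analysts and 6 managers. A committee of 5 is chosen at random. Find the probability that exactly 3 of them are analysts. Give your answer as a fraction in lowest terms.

175/429

The sample space is all 5-subsets of the 13: C(13,5) = 1287.
Selections with exactly 3 analysts: choose 3 of the 7 analysts and 2 of the 6 managers, C(7,3)·C(6,2) = 35·15 = 525.
Probability = 525/1287 = 175/429.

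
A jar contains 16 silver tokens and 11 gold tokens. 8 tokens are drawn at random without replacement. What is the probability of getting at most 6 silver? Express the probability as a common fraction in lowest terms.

Total selections: C(27,8) = 2220075.
Count the complement (more than 6 silver): C(16,7)·C(11,1) + C(16,8)·C(11,0) = 125840 + 12870 = 138710.
Probability = 1 − 138710/2220075 = 2081365/2220075 = 2911/3105.

2911/3105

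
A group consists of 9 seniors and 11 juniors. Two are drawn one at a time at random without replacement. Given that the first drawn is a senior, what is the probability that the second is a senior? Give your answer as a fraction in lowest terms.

8/19

After removing one senior, 19 remain: 8 seniors and 11 juniors.
So the probability the next is a senior is 8/19.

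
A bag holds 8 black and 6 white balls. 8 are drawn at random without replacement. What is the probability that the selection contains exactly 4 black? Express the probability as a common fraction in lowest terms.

Total number of selections: C(14,8) = 3003.
Selections with exactly 4 black: choose 4 of the 8 black and 4 of the 6 white, C(8,4)·C(6,4) = 70·15 = 1050.
Probability = 1050/3003 = 50/143.

50/143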